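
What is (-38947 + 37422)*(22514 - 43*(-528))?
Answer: -68957450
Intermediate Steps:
(-38947 + 37422)*(22514 - 43*(-528)) = -1525*(22514 + 22704) = -1525*45218 = -68957450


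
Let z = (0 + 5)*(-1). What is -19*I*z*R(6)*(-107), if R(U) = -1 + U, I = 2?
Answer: -101650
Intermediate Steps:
z = -5 (z = 5*(-1) = -5)
-19*I*z*R(6)*(-107) = -19*2*(-5)*(-1 + 6)*(-107) = -(-190)*5*(-107) = -19*(-50)*(-107) = 950*(-107) = -101650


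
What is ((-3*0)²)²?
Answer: 0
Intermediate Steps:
((-3*0)²)² = (0²)² = 0² = 0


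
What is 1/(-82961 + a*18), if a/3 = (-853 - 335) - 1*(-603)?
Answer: -1/114551 ≈ -8.7297e-6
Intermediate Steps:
a = -1755 (a = 3*((-853 - 335) - 1*(-603)) = 3*(-1188 + 603) = 3*(-585) = -1755)
1/(-82961 + a*18) = 1/(-82961 - 1755*18) = 1/(-82961 - 31590) = 1/(-114551) = -1/114551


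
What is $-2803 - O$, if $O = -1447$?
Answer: $-1356$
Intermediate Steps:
$-2803 - O = -2803 - -1447 = -2803 + 1447 = -1356$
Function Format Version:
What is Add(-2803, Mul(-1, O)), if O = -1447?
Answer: -1356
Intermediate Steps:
Add(-2803, Mul(-1, O)) = Add(-2803, Mul(-1, -1447)) = Add(-2803, 1447) = -1356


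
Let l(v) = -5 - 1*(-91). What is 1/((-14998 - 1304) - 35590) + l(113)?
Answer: 4462711/51892 ≈ 86.000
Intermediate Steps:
l(v) = 86 (l(v) = -5 + 91 = 86)
1/((-14998 - 1304) - 35590) + l(113) = 1/((-14998 - 1304) - 35590) + 86 = 1/(-16302 - 35590) + 86 = 1/(-51892) + 86 = -1/51892 + 86 = 4462711/51892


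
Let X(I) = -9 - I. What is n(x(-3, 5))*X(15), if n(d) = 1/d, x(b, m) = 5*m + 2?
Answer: -8/9 ≈ -0.88889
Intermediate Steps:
x(b, m) = 2 + 5*m
n(d) = 1/d
n(x(-3, 5))*X(15) = (-9 - 1*15)/(2 + 5*5) = (-9 - 15)/(2 + 25) = -24/27 = (1/27)*(-24) = -8/9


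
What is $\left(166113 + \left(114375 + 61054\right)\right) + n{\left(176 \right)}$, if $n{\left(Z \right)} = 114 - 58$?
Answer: $341598$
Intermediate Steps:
$n{\left(Z \right)} = 56$
$\left(166113 + \left(114375 + 61054\right)\right) + n{\left(176 \right)} = \left(166113 + \left(114375 + 61054\right)\right) + 56 = \left(166113 + 175429\right) + 56 = 341542 + 56 = 341598$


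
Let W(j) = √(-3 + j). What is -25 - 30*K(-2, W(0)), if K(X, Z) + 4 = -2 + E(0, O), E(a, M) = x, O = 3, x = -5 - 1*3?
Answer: 395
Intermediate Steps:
x = -8 (x = -5 - 3 = -8)
E(a, M) = -8
K(X, Z) = -14 (K(X, Z) = -4 + (-2 - 8) = -4 - 10 = -14)
-25 - 30*K(-2, W(0)) = -25 - 30*(-14) = -25 + 420 = 395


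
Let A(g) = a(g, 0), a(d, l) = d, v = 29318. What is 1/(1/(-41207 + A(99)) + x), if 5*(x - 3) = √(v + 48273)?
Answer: -126739047100/130738307859199 + 8449338320*√77591/130738307859199 ≈ 0.017033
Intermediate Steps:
A(g) = g
x = 3 + √77591/5 (x = 3 + √(29318 + 48273)/5 = 3 + √77591/5 ≈ 58.710)
1/(1/(-41207 + A(99)) + x) = 1/(1/(-41207 + 99) + (3 + √77591/5)) = 1/(1/(-41108) + (3 + √77591/5)) = 1/(-1/41108 + (3 + √77591/5)) = 1/(123323/41108 + √77591/5)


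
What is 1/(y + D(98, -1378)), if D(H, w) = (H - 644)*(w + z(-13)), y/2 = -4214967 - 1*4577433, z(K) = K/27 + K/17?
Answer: -153/2575254932 ≈ -5.9412e-8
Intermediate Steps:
z(K) = 44*K/459 (z(K) = K*(1/27) + K*(1/17) = K/27 + K/17 = 44*K/459)
y = -17584800 (y = 2*(-4214967 - 1*4577433) = 2*(-4214967 - 4577433) = 2*(-8792400) = -17584800)
D(H, w) = (-644 + H)*(-572/459 + w) (D(H, w) = (H - 644)*(w + (44/459)*(-13)) = (-644 + H)*(w - 572/459) = (-644 + H)*(-572/459 + w))
1/(y + D(98, -1378)) = 1/(-17584800 + (368368/459 - 644*(-1378) - 572/459*98 + 98*(-1378))) = 1/(-17584800 + (368368/459 + 887432 - 56056/459 - 135044)) = 1/(-17584800 + 115219468/153) = 1/(-2575254932/153) = -153/2575254932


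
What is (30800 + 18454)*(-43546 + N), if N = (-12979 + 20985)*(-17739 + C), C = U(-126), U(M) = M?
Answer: -7046806030944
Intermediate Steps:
C = -126
N = -143027190 (N = (-12979 + 20985)*(-17739 - 126) = 8006*(-17865) = -143027190)
(30800 + 18454)*(-43546 + N) = (30800 + 18454)*(-43546 - 143027190) = 49254*(-143070736) = -7046806030944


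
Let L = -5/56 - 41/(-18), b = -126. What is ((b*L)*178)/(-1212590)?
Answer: 98167/2425180 ≈ 0.040478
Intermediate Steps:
L = 1103/504 (L = -5*1/56 - 41*(-1/18) = -5/56 + 41/18 = 1103/504 ≈ 2.1885)
((b*L)*178)/(-1212590) = (-126*1103/504*178)/(-1212590) = -1103/4*178*(-1/1212590) = -98167/2*(-1/1212590) = 98167/2425180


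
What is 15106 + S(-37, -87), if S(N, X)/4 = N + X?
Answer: 14610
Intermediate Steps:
S(N, X) = 4*N + 4*X (S(N, X) = 4*(N + X) = 4*N + 4*X)
15106 + S(-37, -87) = 15106 + (4*(-37) + 4*(-87)) = 15106 + (-148 - 348) = 15106 - 496 = 14610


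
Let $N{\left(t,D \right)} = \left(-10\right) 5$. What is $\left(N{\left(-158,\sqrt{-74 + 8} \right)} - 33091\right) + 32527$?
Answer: $-614$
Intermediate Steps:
$N{\left(t,D \right)} = -50$
$\left(N{\left(-158,\sqrt{-74 + 8} \right)} - 33091\right) + 32527 = \left(-50 - 33091\right) + 32527 = -33141 + 32527 = -614$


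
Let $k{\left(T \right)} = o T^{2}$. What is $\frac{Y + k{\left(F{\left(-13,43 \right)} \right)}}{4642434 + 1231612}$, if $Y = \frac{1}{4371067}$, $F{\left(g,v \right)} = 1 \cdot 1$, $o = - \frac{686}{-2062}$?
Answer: $\frac{749638506}{13235899967260771} \approx 5.6637 \cdot 10^{-8}$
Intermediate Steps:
$o = \frac{343}{1031}$ ($o = \left(-686\right) \left(- \frac{1}{2062}\right) = \frac{343}{1031} \approx 0.33269$)
$F{\left(g,v \right)} = 1$
$k{\left(T \right)} = \frac{343 T^{2}}{1031}$
$Y = \frac{1}{4371067} \approx 2.2878 \cdot 10^{-7}$
$\frac{Y + k{\left(F{\left(-13,43 \right)} \right)}}{4642434 + 1231612} = \frac{\frac{1}{4371067} + \frac{343 \cdot 1^{2}}{1031}}{4642434 + 1231612} = \frac{\frac{1}{4371067} + \frac{343}{1031} \cdot 1}{5874046} = \left(\frac{1}{4371067} + \frac{343}{1031}\right) \frac{1}{5874046} = \frac{1499277012}{4506570077} \cdot \frac{1}{5874046} = \frac{749638506}{13235899967260771}$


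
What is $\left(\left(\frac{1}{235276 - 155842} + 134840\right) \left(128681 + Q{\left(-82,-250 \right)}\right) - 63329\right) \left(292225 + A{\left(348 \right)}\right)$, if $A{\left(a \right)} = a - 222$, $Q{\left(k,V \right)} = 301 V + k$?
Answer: $\frac{55684069298951333351}{26478} \approx 2.103 \cdot 10^{15}$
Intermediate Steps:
$Q{\left(k,V \right)} = k + 301 V$
$A{\left(a \right)} = -222 + a$
$\left(\left(\frac{1}{235276 - 155842} + 134840\right) \left(128681 + Q{\left(-82,-250 \right)}\right) - 63329\right) \left(292225 + A{\left(348 \right)}\right) = \left(\left(\frac{1}{235276 - 155842} + 134840\right) \left(128681 + \left(-82 + 301 \left(-250\right)\right)\right) - 63329\right) \left(292225 + \left(-222 + 348\right)\right) = \left(\left(\frac{1}{79434} + 134840\right) \left(128681 - 75332\right) - 63329\right) \left(292225 + 126\right) = \left(\left(\frac{1}{79434} + 134840\right) \left(128681 - 75332\right) - 63329\right) 292351 = \left(\frac{10710880561}{79434} \cdot 53349 - 63329\right) 292351 = \left(\frac{190471589016263}{26478} - 63329\right) 292351 = \frac{190469912191001}{26478} \cdot 292351 = \frac{55684069298951333351}{26478}$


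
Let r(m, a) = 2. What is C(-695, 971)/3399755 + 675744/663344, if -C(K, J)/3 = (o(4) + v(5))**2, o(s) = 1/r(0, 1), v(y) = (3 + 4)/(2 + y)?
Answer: 574339891287/563801770180 ≈ 1.0187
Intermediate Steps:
v(y) = 7/(2 + y)
o(s) = 1/2
C(K, J) = -27/4 (C(K, J) = -3*(1/2 + 7/(2 + 5))**2 = -3*(1/2 + 7/7)**2 = -3*(1/2 + 7*(1/7))**2 = -3*(1/2 + 1)**2 = -3*(3/2)**2 = -3*9/4 = -27/4)
C(-695, 971)/3399755 + 675744/663344 = -27/4/3399755 + 675744/663344 = -27/4*1/3399755 + 675744*(1/663344) = -27/13599020 + 42234/41459 = 574339891287/563801770180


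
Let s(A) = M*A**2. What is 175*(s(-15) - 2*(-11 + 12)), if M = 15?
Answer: 590275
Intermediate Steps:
s(A) = 15*A**2
175*(s(-15) - 2*(-11 + 12)) = 175*(15*(-15)**2 - 2*(-11 + 12)) = 175*(15*225 - 2*1) = 175*(3375 - 2) = 175*3373 = 590275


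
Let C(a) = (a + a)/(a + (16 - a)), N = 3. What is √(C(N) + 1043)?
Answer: √16694/4 ≈ 32.301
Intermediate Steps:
C(a) = a/8 (C(a) = (2*a)/16 = (2*a)*(1/16) = a/8)
√(C(N) + 1043) = √((⅛)*3 + 1043) = √(3/8 + 1043) = √(8347/8) = √16694/4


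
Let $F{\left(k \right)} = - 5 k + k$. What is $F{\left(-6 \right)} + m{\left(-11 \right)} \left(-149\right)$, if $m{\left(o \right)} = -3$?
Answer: $471$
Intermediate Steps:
$F{\left(k \right)} = - 4 k$
$F{\left(-6 \right)} + m{\left(-11 \right)} \left(-149\right) = \left(-4\right) \left(-6\right) - -447 = 24 + 447 = 471$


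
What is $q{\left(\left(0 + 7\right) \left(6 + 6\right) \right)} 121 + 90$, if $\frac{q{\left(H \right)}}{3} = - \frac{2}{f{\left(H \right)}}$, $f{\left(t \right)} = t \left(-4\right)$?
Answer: $\frac{5161}{56} \approx 92.161$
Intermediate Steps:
$f{\left(t \right)} = - 4 t$
$q{\left(H \right)} = \frac{3}{2 H}$ ($q{\left(H \right)} = 3 \left(- \frac{2}{\left(-4\right) H}\right) = 3 \left(- 2 \left(- \frac{1}{4 H}\right)\right) = 3 \frac{1}{2 H} = \frac{3}{2 H}$)
$q{\left(\left(0 + 7\right) \left(6 + 6\right) \right)} 121 + 90 = \frac{3}{2 \left(0 + 7\right) \left(6 + 6\right)} 121 + 90 = \frac{3}{2 \cdot 7 \cdot 12} \cdot 121 + 90 = \frac{3}{2 \cdot 84} \cdot 121 + 90 = \frac{3}{2} \cdot \frac{1}{84} \cdot 121 + 90 = \frac{1}{56} \cdot 121 + 90 = \frac{121}{56} + 90 = \frac{5161}{56}$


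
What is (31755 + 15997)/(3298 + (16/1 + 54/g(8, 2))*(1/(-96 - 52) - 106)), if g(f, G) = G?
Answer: -7067296/186523 ≈ -37.890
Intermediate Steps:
(31755 + 15997)/(3298 + (16/1 + 54/g(8, 2))*(1/(-96 - 52) - 106)) = (31755 + 15997)/(3298 + (16/1 + 54/2)*(1/(-96 - 52) - 106)) = 47752/(3298 + (16*1 + 54*(1/2))*(1/(-148) - 106)) = 47752/(3298 + (16 + 27)*(-1/148 - 106)) = 47752/(3298 + 43*(-15689/148)) = 47752/(3298 - 674627/148) = 47752/(-186523/148) = 47752*(-148/186523) = -7067296/186523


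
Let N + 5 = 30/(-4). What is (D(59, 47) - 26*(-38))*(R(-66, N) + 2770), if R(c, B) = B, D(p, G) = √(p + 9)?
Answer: 2724410 + 5515*√17 ≈ 2.7471e+6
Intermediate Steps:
N = -25/2 (N = -5 + 30/(-4) = -5 + 30*(-¼) = -5 - 15/2 = -25/2 ≈ -12.500)
D(p, G) = √(9 + p)
(D(59, 47) - 26*(-38))*(R(-66, N) + 2770) = (√(9 + 59) - 26*(-38))*(-25/2 + 2770) = (√68 + 988)*(5515/2) = (2*√17 + 988)*(5515/2) = (988 + 2*√17)*(5515/2) = 2724410 + 5515*√17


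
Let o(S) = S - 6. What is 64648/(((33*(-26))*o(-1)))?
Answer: 32324/3003 ≈ 10.764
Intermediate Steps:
o(S) = -6 + S
64648/(((33*(-26))*o(-1))) = 64648/(((33*(-26))*(-6 - 1))) = 64648/((-858*(-7))) = 64648/6006 = 64648*(1/6006) = 32324/3003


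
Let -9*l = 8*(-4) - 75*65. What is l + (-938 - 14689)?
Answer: -135736/9 ≈ -15082.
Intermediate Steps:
l = 4907/9 (l = -(8*(-4) - 75*65)/9 = -(-32 - 4875)/9 = -1/9*(-4907) = 4907/9 ≈ 545.22)
l + (-938 - 14689) = 4907/9 + (-938 - 14689) = 4907/9 - 15627 = -135736/9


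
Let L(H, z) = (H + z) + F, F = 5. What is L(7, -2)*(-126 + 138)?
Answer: 120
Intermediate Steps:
L(H, z) = 5 + H + z (L(H, z) = (H + z) + 5 = 5 + H + z)
L(7, -2)*(-126 + 138) = (5 + 7 - 2)*(-126 + 138) = 10*12 = 120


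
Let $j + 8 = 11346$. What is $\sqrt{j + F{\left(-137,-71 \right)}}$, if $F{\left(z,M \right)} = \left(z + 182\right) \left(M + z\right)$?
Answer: $\sqrt{1978} \approx 44.475$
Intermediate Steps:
$j = 11338$ ($j = -8 + 11346 = 11338$)
$F{\left(z,M \right)} = \left(182 + z\right) \left(M + z\right)$
$\sqrt{j + F{\left(-137,-71 \right)}} = \sqrt{11338 + \left(\left(-137\right)^{2} + 182 \left(-71\right) + 182 \left(-137\right) - -9727\right)} = \sqrt{11338 + \left(18769 - 12922 - 24934 + 9727\right)} = \sqrt{11338 - 9360} = \sqrt{1978}$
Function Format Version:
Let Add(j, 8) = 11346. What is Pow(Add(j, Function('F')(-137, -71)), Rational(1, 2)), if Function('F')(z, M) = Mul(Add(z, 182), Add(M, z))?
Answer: Pow(1978, Rational(1, 2)) ≈ 44.475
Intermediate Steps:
j = 11338 (j = Add(-8, 11346) = 11338)
Function('F')(z, M) = Mul(Add(182, z), Add(M, z))
Pow(Add(j, Function('F')(-137, -71)), Rational(1, 2)) = Pow(Add(11338, Add(Pow(-137, 2), Mul(182, -71), Mul(182, -137), Mul(-71, -137))), Rational(1, 2)) = Pow(Add(11338, Add(18769, -12922, -24934, 9727)), Rational(1, 2)) = Pow(Add(11338, -9360), Rational(1, 2)) = Pow(1978, Rational(1, 2))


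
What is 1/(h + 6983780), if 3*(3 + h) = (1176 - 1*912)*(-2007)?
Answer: 1/6807161 ≈ 1.4690e-7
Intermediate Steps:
h = -176619 (h = -3 + ((1176 - 1*912)*(-2007))/3 = -3 + ((1176 - 912)*(-2007))/3 = -3 + (264*(-2007))/3 = -3 + (1/3)*(-529848) = -3 - 176616 = -176619)
1/(h + 6983780) = 1/(-176619 + 6983780) = 1/6807161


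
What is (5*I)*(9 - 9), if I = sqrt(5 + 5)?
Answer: 0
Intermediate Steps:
I = sqrt(10) ≈ 3.1623
(5*I)*(9 - 9) = (5*sqrt(10))*(9 - 9) = (5*sqrt(10))*0 = 0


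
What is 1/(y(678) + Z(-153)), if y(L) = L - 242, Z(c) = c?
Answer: 1/283 ≈ 0.0035336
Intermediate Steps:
y(L) = -242 + L
1/(y(678) + Z(-153)) = 1/((-242 + 678) - 153) = 1/(436 - 153) = 1/283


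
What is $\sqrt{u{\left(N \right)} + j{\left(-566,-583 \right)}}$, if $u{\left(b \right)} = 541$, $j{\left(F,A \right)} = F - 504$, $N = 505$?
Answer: $23 i \approx 23.0 i$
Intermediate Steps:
$j{\left(F,A \right)} = -504 + F$
$\sqrt{u{\left(N \right)} + j{\left(-566,-583 \right)}} = \sqrt{541 - 1070} = \sqrt{-529} = 23 i$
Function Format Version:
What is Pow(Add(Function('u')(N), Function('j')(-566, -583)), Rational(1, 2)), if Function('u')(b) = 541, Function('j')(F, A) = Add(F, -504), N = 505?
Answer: Mul(23, I) ≈ Mul(23.000, I)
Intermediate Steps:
Function('j')(F, A) = Add(-504, F)
Pow(Add(Function('u')(N), Function('j')(-566, -583)), Rational(1, 2)) = Pow(Add(541, Add(-504, -566)), Rational(1, 2)) = Pow(Add(541, -1070), Rational(1, 2)) = Pow(-529, Rational(1, 2)) = Mul(23, I)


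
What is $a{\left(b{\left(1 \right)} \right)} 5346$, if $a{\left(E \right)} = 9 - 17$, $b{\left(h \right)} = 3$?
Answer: $-42768$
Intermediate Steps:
$a{\left(E \right)} = -8$ ($a{\left(E \right)} = 9 - 17 = -8$)
$a{\left(b{\left(1 \right)} \right)} 5346 = \left(-8\right) 5346 = -42768$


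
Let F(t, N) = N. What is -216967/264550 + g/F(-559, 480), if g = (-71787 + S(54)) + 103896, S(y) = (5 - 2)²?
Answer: 139877879/2116400 ≈ 66.092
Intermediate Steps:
S(y) = 9 (S(y) = 3² = 9)
g = 32118 (g = (-71787 + 9) + 103896 = -71778 + 103896 = 32118)
-216967/264550 + g/F(-559, 480) = -216967/264550 + 32118/480 = -216967*1/264550 + 32118*(1/480) = -216967/264550 + 5353/80 = 139877879/2116400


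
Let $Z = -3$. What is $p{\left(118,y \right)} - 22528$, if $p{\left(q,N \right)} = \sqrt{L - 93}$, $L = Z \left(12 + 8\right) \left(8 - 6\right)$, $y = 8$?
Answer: $-22528 + i \sqrt{213} \approx -22528.0 + 14.595 i$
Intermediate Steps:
$L = -120$ ($L = - 3 \left(12 + 8\right) \left(8 - 6\right) = - 3 \cdot 20 \cdot 2 = \left(-3\right) 40 = -120$)
$p{\left(q,N \right)} = i \sqrt{213}$ ($p{\left(q,N \right)} = \sqrt{-120 - 93} = \sqrt{-213} = i \sqrt{213}$)
$p{\left(118,y \right)} - 22528 = i \sqrt{213} - 22528 = -22528 + i \sqrt{213}$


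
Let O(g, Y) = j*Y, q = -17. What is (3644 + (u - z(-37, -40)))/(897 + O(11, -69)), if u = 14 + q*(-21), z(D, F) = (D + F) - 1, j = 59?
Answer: -4093/3174 ≈ -1.2895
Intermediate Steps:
O(g, Y) = 59*Y
z(D, F) = -1 + D + F
u = 371 (u = 14 - 17*(-21) = 14 + 357 = 371)
(3644 + (u - z(-37, -40)))/(897 + O(11, -69)) = (3644 + (371 - (-1 - 37 - 40)))/(897 + 59*(-69)) = (3644 + (371 - 1*(-78)))/(897 - 4071) = (3644 + (371 + 78))/(-3174) = (3644 + 449)*(-1/3174) = 4093*(-1/3174) = -4093/3174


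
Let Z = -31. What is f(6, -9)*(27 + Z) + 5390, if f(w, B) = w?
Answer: 5366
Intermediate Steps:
f(6, -9)*(27 + Z) + 5390 = 6*(27 - 31) + 5390 = 6*(-4) + 5390 = -24 + 5390 = 5366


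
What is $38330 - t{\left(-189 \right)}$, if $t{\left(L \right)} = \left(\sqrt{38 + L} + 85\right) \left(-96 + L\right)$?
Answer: $62555 + 285 i \sqrt{151} \approx 62555.0 + 3502.1 i$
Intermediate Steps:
$t{\left(L \right)} = \left(-96 + L\right) \left(85 + \sqrt{38 + L}\right)$ ($t{\left(L \right)} = \left(85 + \sqrt{38 + L}\right) \left(-96 + L\right) = \left(-96 + L\right) \left(85 + \sqrt{38 + L}\right)$)
$38330 - t{\left(-189 \right)} = 38330 - \left(-8160 - 96 \sqrt{38 - 189} + 85 \left(-189\right) - 189 \sqrt{38 - 189}\right) = 38330 - \left(-8160 - 96 \sqrt{-151} - 16065 - 189 \sqrt{-151}\right) = 38330 - \left(-8160 - 96 i \sqrt{151} - 16065 - 189 i \sqrt{151}\right) = 38330 - \left(-24225 - 285 i \sqrt{151}\right) = 38330 + \left(24225 + 285 i \sqrt{151}\right) = 62555 + 285 i \sqrt{151}$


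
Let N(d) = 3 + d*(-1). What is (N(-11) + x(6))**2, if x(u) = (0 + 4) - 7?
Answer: 121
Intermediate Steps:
x(u) = -3 (x(u) = 4 - 7 = -3)
N(d) = 3 - d
(N(-11) + x(6))**2 = ((3 - 1*(-11)) - 3)**2 = ((3 + 11) - 3)**2 = (14 - 3)**2 = 11**2 = 121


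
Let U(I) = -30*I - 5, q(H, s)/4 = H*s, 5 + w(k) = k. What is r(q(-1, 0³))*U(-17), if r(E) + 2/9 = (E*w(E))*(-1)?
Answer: -1010/9 ≈ -112.22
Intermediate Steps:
w(k) = -5 + k
q(H, s) = 4*H*s (q(H, s) = 4*(H*s) = 4*H*s)
r(E) = -2/9 - E*(-5 + E) (r(E) = -2/9 + (E*(-5 + E))*(-1) = -2/9 - E*(-5 + E))
U(I) = -5 - 30*I
r(q(-1, 0³))*U(-17) = (-2/9 - (4*(-1)*0³)² + 5*(4*(-1)*0³))*(-5 - 30*(-17)) = (-2/9 - (4*(-1)*0)² + 5*(4*(-1)*0))*(-5 + 510) = (-2/9 - 1*0² + 5*0)*505 = (-2/9 - 1*0 + 0)*505 = (-2/9 + 0 + 0)*505 = -2/9*505 = -1010/9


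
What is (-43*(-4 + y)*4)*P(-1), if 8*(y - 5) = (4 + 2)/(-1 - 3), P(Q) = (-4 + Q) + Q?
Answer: 1677/2 ≈ 838.50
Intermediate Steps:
P(Q) = -4 + 2*Q
y = 77/16 (y = 5 + ((4 + 2)/(-1 - 3))/8 = 5 + (6/(-4))/8 = 5 + (6*(-¼))/8 = 5 + (⅛)*(-3/2) = 5 - 3/16 = 77/16 ≈ 4.8125)
(-43*(-4 + y)*4)*P(-1) = (-43*(-4 + 77/16)*4)*(-4 + 2*(-1)) = (-559*4/16)*(-4 - 2) = -43*13/4*(-6) = -559/4*(-6) = 1677/2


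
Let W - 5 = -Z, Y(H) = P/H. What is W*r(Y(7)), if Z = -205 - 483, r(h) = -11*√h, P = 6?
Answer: -1089*√42 ≈ -7057.5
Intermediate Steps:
Y(H) = 6/H
Z = -688
W = 693 (W = 5 - 1*(-688) = 5 + 688 = 693)
W*r(Y(7)) = 693*(-11*√42/7) = -1089*√42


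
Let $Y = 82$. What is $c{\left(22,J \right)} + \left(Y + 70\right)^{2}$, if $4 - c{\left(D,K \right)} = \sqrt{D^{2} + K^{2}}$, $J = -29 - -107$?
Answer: $23108 - 2 \sqrt{1642} \approx 23027.0$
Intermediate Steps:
$J = 78$ ($J = -29 + 107 = 78$)
$c{\left(D,K \right)} = 4 - \sqrt{D^{2} + K^{2}}$
$c{\left(22,J \right)} + \left(Y + 70\right)^{2} = \left(4 - \sqrt{22^{2} + 78^{2}}\right) + \left(82 + 70\right)^{2} = \left(4 - \sqrt{484 + 6084}\right) + 152^{2} = \left(4 - \sqrt{6568}\right) + 23104 = \left(4 - 2 \sqrt{1642}\right) + 23104 = 23108 - 2 \sqrt{1642}$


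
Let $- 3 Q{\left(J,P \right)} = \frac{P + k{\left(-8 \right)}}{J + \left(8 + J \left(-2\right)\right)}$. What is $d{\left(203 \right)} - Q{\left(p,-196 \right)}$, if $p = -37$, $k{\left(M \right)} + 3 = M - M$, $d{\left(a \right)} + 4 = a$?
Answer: $\frac{26666}{135} \approx 197.53$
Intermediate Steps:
$d{\left(a \right)} = -4 + a$
$k{\left(M \right)} = -3$ ($k{\left(M \right)} = -3 + \left(M - M\right) = -3 + 0 = -3$)
$Q{\left(J,P \right)} = - \frac{-3 + P}{3 \left(8 - J\right)}$ ($Q{\left(J,P \right)} = - \frac{\left(P - 3\right) \frac{1}{J + \left(8 + J \left(-2\right)\right)}}{3} = - \frac{\left(-3 + P\right) \frac{1}{J - \left(-8 + 2 J\right)}}{3} = - \frac{\left(-3 + P\right) \frac{1}{8 - J}}{3} = - \frac{\frac{1}{8 - J} \left(-3 + P\right)}{3} = - \frac{-3 + P}{3 \left(8 - J\right)}$)
$d{\left(203 \right)} - Q{\left(p,-196 \right)} = \left(-4 + 203\right) - \frac{-3 - 196}{3 \left(-8 - 37\right)} = 199 - \frac{1}{3} \frac{1}{-45} \left(-199\right) = 199 - \frac{1}{3} \left(- \frac{1}{45}\right) \left(-199\right) = 199 - \frac{199}{135} = \frac{26666}{135}$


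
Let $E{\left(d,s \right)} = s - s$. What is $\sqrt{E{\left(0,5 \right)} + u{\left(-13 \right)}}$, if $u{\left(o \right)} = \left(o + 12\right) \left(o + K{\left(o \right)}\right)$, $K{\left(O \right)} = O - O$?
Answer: $\sqrt{13} \approx 3.6056$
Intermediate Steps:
$K{\left(O \right)} = 0$
$E{\left(d,s \right)} = 0$
$u{\left(o \right)} = o \left(12 + o\right)$ ($u{\left(o \right)} = \left(o + 12\right) \left(o + 0\right) = \left(12 + o\right) o = o \left(12 + o\right)$)
$\sqrt{E{\left(0,5 \right)} + u{\left(-13 \right)}} = \sqrt{0 - 13 \left(12 - 13\right)} = \sqrt{0 - -13} = \sqrt{0 + 13} = \sqrt{13}$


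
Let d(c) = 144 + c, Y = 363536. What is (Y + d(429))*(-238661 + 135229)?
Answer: -37660522088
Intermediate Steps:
(Y + d(429))*(-238661 + 135229) = (363536 + (144 + 429))*(-238661 + 135229) = (363536 + 573)*(-103432) = 364109*(-103432) = -37660522088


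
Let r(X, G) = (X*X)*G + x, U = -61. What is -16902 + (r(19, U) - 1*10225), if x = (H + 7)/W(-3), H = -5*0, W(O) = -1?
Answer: -49155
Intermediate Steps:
H = 0
x = -7 (x = (0 + 7)/(-1) = -1*7 = -7)
r(X, G) = -7 + G*X² (r(X, G) = (X*X)*G - 7 = X²*G - 7 = G*X² - 7 = -7 + G*X²)
-16902 + (r(19, U) - 1*10225) = -16902 + ((-7 - 61*19²) - 1*10225) = -16902 + ((-7 - 61*361) - 10225) = -16902 + ((-7 - 22021) - 10225) = -16902 + (-22028 - 10225) = -16902 - 32253 = -49155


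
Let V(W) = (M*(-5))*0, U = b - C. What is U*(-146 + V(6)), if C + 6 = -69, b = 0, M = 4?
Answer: -10950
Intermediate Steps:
C = -75 (C = -6 - 69 = -75)
U = 75 (U = 0 - 1*(-75) = 0 + 75 = 75)
V(W) = 0 (V(W) = (4*(-5))*0 = -20*0 = 0)
U*(-146 + V(6)) = 75*(-146 + 0) = 75*(-146) = -10950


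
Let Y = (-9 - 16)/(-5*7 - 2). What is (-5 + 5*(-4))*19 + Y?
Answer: -17550/37 ≈ -474.32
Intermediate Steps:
Y = 25/37 (Y = -25/(-35 - 2) = -25/(-37) = -25*(-1/37) = 25/37 ≈ 0.67568)
(-5 + 5*(-4))*19 + Y = (-5 + 5*(-4))*19 + 25/37 = (-5 - 20)*19 + 25/37 = -25*19 + 25/37 = -475 + 25/37 = -17550/37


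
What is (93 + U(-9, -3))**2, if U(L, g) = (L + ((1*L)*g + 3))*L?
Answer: 9216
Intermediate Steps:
U(L, g) = L*(3 + L + L*g) (U(L, g) = (L + (L*g + 3))*L = (L + (3 + L*g))*L = (3 + L + L*g)*L = L*(3 + L + L*g))
(93 + U(-9, -3))**2 = (93 - 9*(3 - 9 - 9*(-3)))**2 = (93 - 9*(3 - 9 + 27))**2 = (93 - 9*21)**2 = (93 - 189)**2 = (-96)**2 = 9216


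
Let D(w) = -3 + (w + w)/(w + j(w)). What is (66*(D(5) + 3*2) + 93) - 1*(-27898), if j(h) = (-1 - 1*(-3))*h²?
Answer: 28201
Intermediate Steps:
j(h) = 2*h² (j(h) = (-1 + 3)*h² = 2*h²)
D(w) = -3 + 2*w/(w + 2*w²) (D(w) = -3 + (w + w)/(w + 2*w²) = -3 + (2*w)/(w + 2*w²) = -3 + 2*w/(w + 2*w²))
(66*(D(5) + 3*2) + 93) - 1*(-27898) = (66*((-1 - 6*5)/(1 + 2*5) + 3*2) + 93) - 1*(-27898) = (66*((-1 - 30)/(1 + 10) + 6) + 93) + 27898 = (66*(-31/11 + 6) + 93) + 27898 = (66*(35/11) + 93) + 27898 = (210 + 93) + 27898 = 303 + 27898 = 28201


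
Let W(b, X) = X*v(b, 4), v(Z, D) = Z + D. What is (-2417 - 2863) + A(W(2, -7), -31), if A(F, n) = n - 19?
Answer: -5330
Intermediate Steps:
v(Z, D) = D + Z
W(b, X) = X*(4 + b)
A(F, n) = -19 + n
(-2417 - 2863) + A(W(2, -7), -31) = (-2417 - 2863) + (-19 - 31) = -5280 - 50 = -5330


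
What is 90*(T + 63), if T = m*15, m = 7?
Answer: 15120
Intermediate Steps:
T = 105 (T = 7*15 = 105)
90*(T + 63) = 90*(105 + 63) = 90*168 = 15120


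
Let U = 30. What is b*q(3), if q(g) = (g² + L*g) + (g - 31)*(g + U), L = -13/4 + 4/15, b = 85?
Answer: -314143/4 ≈ -78536.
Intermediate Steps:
L = -179/60 (L = -13*¼ + 4*(1/15) = -13/4 + 4/15 = -179/60 ≈ -2.9833)
q(g) = g² - 179*g/60 + (-31 + g)*(30 + g) (q(g) = (g² - 179*g/60) + (g - 31)*(g + 30) = (g² - 179*g/60) + (-31 + g)*(30 + g) = g² - 179*g/60 + (-31 + g)*(30 + g))
b*q(3) = 85*(-930 + 2*3² - 239/60*3) = 85*(-930 + 2*9 - 239/20) = 85*(-930 + 18 - 239/20) = 85*(-18479/20) = -314143/4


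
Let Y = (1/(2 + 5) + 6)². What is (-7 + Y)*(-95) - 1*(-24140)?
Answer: 1039790/49 ≈ 21220.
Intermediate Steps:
Y = 1849/49 (Y = (1/7 + 6)² = (⅐ + 6)² = (43/7)² = 1849/49 ≈ 37.735)
(-7 + Y)*(-95) - 1*(-24140) = (-7 + 1849/49)*(-95) - 1*(-24140) = (1506/49)*(-95) + 24140 = -143070/49 + 24140 = 1039790/49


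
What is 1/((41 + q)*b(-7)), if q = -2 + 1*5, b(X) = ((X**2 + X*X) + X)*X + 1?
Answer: -1/27984 ≈ -3.5735e-5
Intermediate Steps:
b(X) = 1 + X*(X + 2*X**2) (b(X) = ((X**2 + X**2) + X)*X + 1 = (2*X**2 + X)*X + 1 = (X + 2*X**2)*X + 1 = X*(X + 2*X**2) + 1 = 1 + X*(X + 2*X**2))
q = 3 (q = -2 + 5 = 3)
1/((41 + q)*b(-7)) = 1/((41 + 3)*(1 + (-7)**2 + 2*(-7)**3)) = 1/(44*(1 + 49 + 2*(-343))) = 1/(44*(1 + 49 - 686)) = 1/(44*(-636)) = 1/(-27984) = -1/27984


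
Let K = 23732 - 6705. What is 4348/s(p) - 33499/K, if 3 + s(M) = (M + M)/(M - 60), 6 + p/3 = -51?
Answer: -5704490875/1992159 ≈ -2863.5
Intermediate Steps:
p = -171 (p = -18 + 3*(-51) = -18 - 153 = -171)
s(M) = -3 + 2*M/(-60 + M) (s(M) = -3 + (M + M)/(M - 60) = -3 + (2*M)/(-60 + M) = -3 + 2*M/(-60 + M))
K = 17027
4348/s(p) - 33499/K = 4348/(((180 - 1*(-171))/(-60 - 171))) - 33499/17027 = 4348/(((180 + 171)/(-231))) - 33499*1/17027 = 4348/((-1/231*351)) - 33499/17027 = 4348/(-117/77) - 33499/17027 = 4348*(-77/117) - 33499/17027 = -334796/117 - 33499/17027 = -5704490875/1992159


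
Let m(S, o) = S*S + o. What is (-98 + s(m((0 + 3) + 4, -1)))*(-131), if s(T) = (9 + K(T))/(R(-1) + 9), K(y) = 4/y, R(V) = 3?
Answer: 1834393/144 ≈ 12739.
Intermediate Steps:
m(S, o) = o + S**2 (m(S, o) = S**2 + o = o + S**2)
s(T) = 3/4 + 1/(3*T) (s(T) = (9 + 4/T)/(3 + 9) = (9 + 4/T)/12 = (9 + 4/T)*(1/12) = 3/4 + 1/(3*T))
(-98 + s(m((0 + 3) + 4, -1)))*(-131) = (-98 + (4 + 9*(-1 + ((0 + 3) + 4)**2))/(12*(-1 + ((0 + 3) + 4)**2)))*(-131) = (-98 + (4 + 9*(-1 + (3 + 4)**2))/(12*(-1 + (3 + 4)**2)))*(-131) = (-98 + (4 + 9*(-1 + 7**2))/(12*(-1 + 7**2)))*(-131) = (-98 + (4 + 9*(-1 + 49))/(12*(-1 + 49)))*(-131) = (-98 + (1/12)*(4 + 9*48)/48)*(-131) = (-98 + (1/12)*(1/48)*(4 + 432))*(-131) = (-98 + (1/12)*(1/48)*436)*(-131) = (-98 + 109/144)*(-131) = -14003/144*(-131) = 1834393/144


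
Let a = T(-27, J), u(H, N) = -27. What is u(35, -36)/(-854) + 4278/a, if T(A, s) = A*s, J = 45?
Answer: -1206869/345870 ≈ -3.4894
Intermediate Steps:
a = -1215 (a = -27*45 = -1215)
u(35, -36)/(-854) + 4278/a = -27/(-854) + 4278/(-1215) = -27*(-1/854) + 4278*(-1/1215) = 27/854 - 1426/405 = -1206869/345870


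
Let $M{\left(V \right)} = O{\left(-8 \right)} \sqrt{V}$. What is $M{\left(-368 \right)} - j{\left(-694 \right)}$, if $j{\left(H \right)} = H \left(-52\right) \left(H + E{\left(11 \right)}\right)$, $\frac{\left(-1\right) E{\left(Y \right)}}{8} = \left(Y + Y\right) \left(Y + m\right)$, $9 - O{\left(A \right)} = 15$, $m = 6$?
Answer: $133020368 - 24 i \sqrt{23} \approx 1.3302 \cdot 10^{8} - 115.1 i$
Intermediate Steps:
$O{\left(A \right)} = -6$ ($O{\left(A \right)} = 9 - 15 = -6$)
$E{\left(Y \right)} = - 16 Y \left(6 + Y\right)$ ($E{\left(Y \right)} = - 8 \left(Y + Y\right) \left(Y + 6\right) = - 8 \cdot 2 Y \left(6 + Y\right) = - 16 Y \left(6 + Y\right)$)
$j{\left(H \right)} = - 52 H \left(-2992 + H\right)$ ($j{\left(H \right)} = H \left(-52\right) \left(H - 176 \left(6 + 11\right)\right) = - 52 H \left(H - 176 \cdot 17\right) = - 52 H \left(H - 2992\right) = - 52 H \left(-2992 + H\right)$)
$M{\left(V \right)} = - 6 \sqrt{V}$
$M{\left(-368 \right)} - j{\left(-694 \right)} = - 6 \sqrt{-368} - 52 \left(-694\right) \left(2992 - -694\right) = - 6 \cdot 4 i \sqrt{23} - 52 \left(-694\right) \left(2992 + 694\right) = - 24 i \sqrt{23} - 52 \left(-694\right) 3686 = - 24 i \sqrt{23} - -133020368 = - 24 i \sqrt{23} + 133020368 = 133020368 - 24 i \sqrt{23}$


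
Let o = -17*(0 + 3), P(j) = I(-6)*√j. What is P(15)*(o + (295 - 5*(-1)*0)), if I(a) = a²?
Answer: 8784*√15 ≈ 34020.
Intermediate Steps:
P(j) = 36*√j (P(j) = (-6)²*√j = 36*√j)
o = -51 (o = -17*3 = -51)
P(15)*(o + (295 - 5*(-1)*0)) = (36*√15)*(-51 + (295 - 5*(-1)*0)) = (36*√15)*(-51 + (295 - (-5)*0)) = (36*√15)*(-51 + (295 - 1*0)) = (36*√15)*(-51 + (295 + 0)) = (36*√15)*(-51 + 295) = (36*√15)*244 = 8784*√15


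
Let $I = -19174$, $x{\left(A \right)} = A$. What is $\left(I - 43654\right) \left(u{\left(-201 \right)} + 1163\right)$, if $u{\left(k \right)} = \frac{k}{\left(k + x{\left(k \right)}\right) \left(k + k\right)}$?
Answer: $- \frac{14686846057}{201} \approx -7.3069 \cdot 10^{7}$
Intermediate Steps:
$u{\left(k \right)} = \frac{1}{4 k}$ ($u{\left(k \right)} = \frac{k}{\left(k + k\right) \left(k + k\right)} = \frac{k}{2 k 2 k} = \frac{k}{4 k^{2}} = k \frac{1}{4 k^{2}} = \frac{1}{4 k}$)
$\left(I - 43654\right) \left(u{\left(-201 \right)} + 1163\right) = \left(-19174 - 43654\right) \left(\frac{1}{4 \left(-201\right)} + 1163\right) = - 62828 \left(\frac{1}{4} \left(- \frac{1}{201}\right) + 1163\right) = - 62828 \left(- \frac{1}{804} + 1163\right) = \left(-62828\right) \frac{935051}{804} = - \frac{14686846057}{201}$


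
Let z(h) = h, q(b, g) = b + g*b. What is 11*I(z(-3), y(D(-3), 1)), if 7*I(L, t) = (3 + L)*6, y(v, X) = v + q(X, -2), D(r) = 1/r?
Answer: 0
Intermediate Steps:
q(b, g) = b + b*g
y(v, X) = v - X (y(v, X) = v + X*(1 - 2) = v + X*(-1) = v - X)
I(L, t) = 18/7 + 6*L/7 (I(L, t) = ((3 + L)*6)/7 = (18 + 6*L)/7 = 18/7 + 6*L/7)
11*I(z(-3), y(D(-3), 1)) = 11*(18/7 + (6/7)*(-3)) = 11*(18/7 - 18/7) = 11*0 = 0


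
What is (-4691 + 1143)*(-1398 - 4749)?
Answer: 21809556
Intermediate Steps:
(-4691 + 1143)*(-1398 - 4749) = -3548*(-6147) = 21809556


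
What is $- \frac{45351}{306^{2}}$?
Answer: $- \frac{5039}{10404} \approx -0.48433$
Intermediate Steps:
$- \frac{45351}{306^{2}} = - \frac{45351}{93636} = \left(-45351\right) \frac{1}{93636} = - \frac{5039}{10404}$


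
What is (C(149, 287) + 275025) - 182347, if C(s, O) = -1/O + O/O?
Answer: 26598872/287 ≈ 92679.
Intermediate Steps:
C(s, O) = 1 - 1/O (C(s, O) = -1/O + 1 = 1 - 1/O)
(C(149, 287) + 275025) - 182347 = ((-1 + 287)/287 + 275025) - 182347 = ((1/287)*286 + 275025) - 182347 = (286/287 + 275025) - 182347 = 78932461/287 - 182347 = 26598872/287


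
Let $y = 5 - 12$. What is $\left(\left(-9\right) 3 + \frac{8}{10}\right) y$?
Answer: $\frac{917}{5} \approx 183.4$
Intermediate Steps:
$y = -7$ ($y = 5 - 12 = -7$)
$\left(\left(-9\right) 3 + \frac{8}{10}\right) y = \left(\left(-9\right) 3 + \frac{8}{10}\right) \left(-7\right) = \left(-27 + 8 \cdot \frac{1}{10}\right) \left(-7\right) = \left(-27 + \frac{4}{5}\right) \left(-7\right) = \left(- \frac{131}{5}\right) \left(-7\right) = \frac{917}{5}$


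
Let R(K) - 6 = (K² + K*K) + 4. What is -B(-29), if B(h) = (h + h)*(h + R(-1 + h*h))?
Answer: 81848498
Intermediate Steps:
R(K) = 10 + 2*K² (R(K) = 6 + ((K² + K*K) + 4) = 6 + ((K² + K²) + 4) = 6 + (2*K² + 4) = 6 + (4 + 2*K²) = 10 + 2*K²)
B(h) = 2*h*(10 + h + 2*(-1 + h²)²) (B(h) = (h + h)*(h + (10 + 2*(-1 + h*h)²)) = (2*h)*(h + (10 + 2*(-1 + h²)²)) = (2*h)*(10 + h + 2*(-1 + h²)²) = 2*h*(10 + h + 2*(-1 + h²)²))
-B(-29) = -2*(-29)*(10 - 29 + 2*(-1 + (-29)²)²) = -2*(-29)*(10 - 29 + 2*(-1 + 841)²) = -2*(-29)*(10 - 29 + 2*840²) = -2*(-29)*(10 - 29 + 2*705600) = -2*(-29)*(10 - 29 + 1411200) = -2*(-29)*1411181 = -1*(-81848498) = 81848498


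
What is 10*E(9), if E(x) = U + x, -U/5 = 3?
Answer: -60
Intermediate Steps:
U = -15 (U = -5*3 = -15)
E(x) = -15 + x
10*E(9) = 10*(-15 + 9) = 10*(-6) = -60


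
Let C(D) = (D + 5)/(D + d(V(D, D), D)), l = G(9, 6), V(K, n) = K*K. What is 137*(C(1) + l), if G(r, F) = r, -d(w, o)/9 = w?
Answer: 4521/4 ≈ 1130.3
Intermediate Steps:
V(K, n) = K**2
d(w, o) = -9*w
l = 9
C(D) = (5 + D)/(D - 9*D**2) (C(D) = (D + 5)/(D - 9*D**2) = (5 + D)/(D - 9*D**2))
137*(C(1) + l) = 137*((-5 - 1*1)/(1*(-1 + 9*1)) + 9) = 137*(1*(-5 - 1)/(-1 + 9) + 9) = 137*(1*(-6)/8 + 9) = 137*(1*(1/8)*(-6) + 9) = 137*(-3/4 + 9) = 137*(33/4) = 4521/4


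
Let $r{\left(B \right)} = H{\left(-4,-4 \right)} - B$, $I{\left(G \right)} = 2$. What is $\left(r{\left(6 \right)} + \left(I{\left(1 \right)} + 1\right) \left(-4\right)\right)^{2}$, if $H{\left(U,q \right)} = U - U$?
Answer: $324$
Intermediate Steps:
$H{\left(U,q \right)} = 0$
$r{\left(B \right)} = - B$ ($r{\left(B \right)} = 0 - B = - B$)
$\left(r{\left(6 \right)} + \left(I{\left(1 \right)} + 1\right) \left(-4\right)\right)^{2} = \left(\left(-1\right) 6 + \left(2 + 1\right) \left(-4\right)\right)^{2} = \left(-6 + 3 \left(-4\right)\right)^{2} = \left(-6 - 12\right)^{2} = \left(-18\right)^{2} = 324$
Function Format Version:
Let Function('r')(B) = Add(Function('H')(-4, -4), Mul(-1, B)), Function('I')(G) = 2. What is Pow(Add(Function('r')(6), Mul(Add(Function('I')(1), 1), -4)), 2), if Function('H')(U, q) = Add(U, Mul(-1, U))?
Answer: 324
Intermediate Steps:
Function('H')(U, q) = 0
Function('r')(B) = Mul(-1, B) (Function('r')(B) = Add(0, Mul(-1, B)) = Mul(-1, B))
Pow(Add(Function('r')(6), Mul(Add(Function('I')(1), 1), -4)), 2) = Pow(Add(Mul(-1, 6), Mul(Add(2, 1), -4)), 2) = Pow(Add(-6, Mul(3, -4)), 2) = Pow(Add(-6, -12), 2) = Pow(-18, 2) = 324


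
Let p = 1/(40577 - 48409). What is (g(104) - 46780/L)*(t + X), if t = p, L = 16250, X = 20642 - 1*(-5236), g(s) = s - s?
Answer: -94812064361/1272700 ≈ -74497.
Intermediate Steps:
g(s) = 0
X = 25878 (X = 20642 + 5236 = 25878)
p = -1/7832 (p = 1/(-7832) = -1/7832 ≈ -0.00012768)
t = -1/7832 ≈ -0.00012768
(g(104) - 46780/L)*(t + X) = (0 - 46780/16250)*(-1/7832 + 25878) = (0 - 46780*1/16250)*(202676495/7832) = (0 - 4678/1625)*(202676495/7832) = -4678/1625*202676495/7832 = -94812064361/1272700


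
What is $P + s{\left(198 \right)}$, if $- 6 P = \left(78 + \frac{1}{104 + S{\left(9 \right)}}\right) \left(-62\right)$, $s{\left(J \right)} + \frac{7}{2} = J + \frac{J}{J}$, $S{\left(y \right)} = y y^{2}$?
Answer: $\frac{5005559}{4998} \approx 1001.5$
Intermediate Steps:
$S{\left(y \right)} = y^{3}$
$s{\left(J \right)} = - \frac{5}{2} + J$ ($s{\left(J \right)} = - \frac{7}{2} + \left(J + \frac{J}{J}\right) = - \frac{7}{2} + \left(J + 1\right) = - \frac{7}{2} + \left(1 + J\right) = - \frac{5}{2} + J$)
$P = \frac{2014225}{2499}$ ($P = - \frac{\left(78 + \frac{1}{104 + 9^{3}}\right) \left(-62\right)}{6} = - \frac{\left(78 + \frac{1}{104 + 729}\right) \left(-62\right)}{6} = - \frac{\left(78 + \frac{1}{833}\right) \left(-62\right)}{6} = - \frac{\frac{64975}{833} \left(-62\right)}{6} = \left(- \frac{1}{6}\right) \left(- \frac{4028450}{833}\right) = \frac{2014225}{2499} \approx 806.01$)
$P + s{\left(198 \right)} = \frac{2014225}{2499} + \left(- \frac{5}{2} + 198\right) = \frac{2014225}{2499} + \frac{391}{2} = \frac{5005559}{4998}$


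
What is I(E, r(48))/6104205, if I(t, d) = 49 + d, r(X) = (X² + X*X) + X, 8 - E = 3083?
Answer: 941/1220841 ≈ 0.00077078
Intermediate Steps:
E = -3075 (E = 8 - 1*3083 = 8 - 3083 = -3075)
r(X) = X + 2*X² (r(X) = (X² + X²) + X = 2*X² + X = X + 2*X²)
I(E, r(48))/6104205 = (49 + 48*(1 + 2*48))/6104205 = (49 + 48*(1 + 96))*(1/6104205) = (49 + 48*97)*(1/6104205) = (49 + 4656)*(1/6104205) = 4705*(1/6104205) = 941/1220841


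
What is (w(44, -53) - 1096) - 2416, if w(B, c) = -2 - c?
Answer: -3461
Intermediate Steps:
(w(44, -53) - 1096) - 2416 = ((-2 - 1*(-53)) - 1096) - 2416 = ((-2 + 53) - 1096) - 2416 = (51 - 1096) - 2416 = -1045 - 2416 = -3461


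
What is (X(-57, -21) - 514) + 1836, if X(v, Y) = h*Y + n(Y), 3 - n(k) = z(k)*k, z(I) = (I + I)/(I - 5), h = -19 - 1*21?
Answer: 28586/13 ≈ 2198.9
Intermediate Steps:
h = -40 (h = -19 - 21 = -40)
z(I) = 2*I/(-5 + I) (z(I) = (2*I)/(-5 + I) = 2*I/(-5 + I))
n(k) = 3 - 2*k²/(-5 + k) (n(k) = 3 - 2*k/(-5 + k)*k = 3 - 2*k²/(-5 + k))
X(v, Y) = -40*Y + (-15 - 2*Y² + 3*Y)/(-5 + Y)
(X(-57, -21) - 514) + 1836 = ((-15 - 42*(-21)² + 203*(-21))/(-5 - 21) - 514) + 1836 = ((-15 - 42*441 - 4263)/(-26) - 514) + 1836 = (-(-15 - 18522 - 4263)/26 - 514) + 1836 = (-1/26*(-22800) - 514) + 1836 = (11400/13 - 514) + 1836 = 4718/13 + 1836 = 28586/13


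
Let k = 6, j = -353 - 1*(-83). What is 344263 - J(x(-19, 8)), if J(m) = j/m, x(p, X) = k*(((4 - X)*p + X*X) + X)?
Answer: 50950969/148 ≈ 3.4426e+5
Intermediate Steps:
j = -270 (j = -353 + 83 = -270)
x(p, X) = 6*X + 6*X**2 + 6*p*(4 - X) (x(p, X) = 6*(((4 - X)*p + X*X) + X) = 6*((p*(4 - X) + X**2) + X) = 6*((X**2 + p*(4 - X)) + X) = 6*(X + X**2 + p*(4 - X)) = 6*X + 6*X**2 + 6*p*(4 - X))
J(m) = -270/m
344263 - J(x(-19, 8)) = 344263 - (-270)/(6*8 + 6*8**2 + 24*(-19) - 6*8*(-19)) = 344263 - (-270)/(48 + 6*64 - 456 + 912) = 344263 - (-270)/(48 + 384 - 456 + 912) = 344263 - (-270)/888 = 344263 - 1*(-45/148) = 344263 + 45/148 = 50950969/148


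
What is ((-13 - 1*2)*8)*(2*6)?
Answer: -1440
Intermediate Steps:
((-13 - 1*2)*8)*(2*6) = ((-13 - 2)*8)*12 = -15*8*12 = -120*12 = -1440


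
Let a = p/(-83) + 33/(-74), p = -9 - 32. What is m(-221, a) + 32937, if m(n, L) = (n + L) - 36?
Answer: 200720855/6142 ≈ 32680.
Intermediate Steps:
p = -41
a = 295/6142 (a = -41/(-83) + 33/(-74) = -41*(-1/83) + 33*(-1/74) = 41/83 - 33/74 = 295/6142 ≈ 0.048030)
m(n, L) = -36 + L + n (m(n, L) = (L + n) - 36 = -36 + L + n)
m(-221, a) + 32937 = (-36 + 295/6142 - 221) + 32937 = -1578199/6142 + 32937 = 200720855/6142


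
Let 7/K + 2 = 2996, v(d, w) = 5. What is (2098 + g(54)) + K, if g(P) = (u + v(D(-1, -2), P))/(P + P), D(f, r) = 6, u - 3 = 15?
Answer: 113077019/53892 ≈ 2098.2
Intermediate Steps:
u = 18 (u = 3 + 15 = 18)
K = 7/2994 (K = 7/(-2 + 2996) = 7/2994 ≈ 0.0023380)
g(P) = 23/(2*P) (g(P) = (18 + 5)/(P + P) = 23/((2*P)) = 23*(1/(2*P)) = 23/(2*P))
(2098 + g(54)) + K = (2098 + (23/2)/54) + 7/2994 = (2098 + (23/2)*(1/54)) + 7/2994 = (2098 + 23/108) + 7/2994 = 226607/108 + 7/2994 = 113077019/53892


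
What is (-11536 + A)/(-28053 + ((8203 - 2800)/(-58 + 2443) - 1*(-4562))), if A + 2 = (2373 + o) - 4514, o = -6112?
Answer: 15733845/18673544 ≈ 0.84257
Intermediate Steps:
A = -8255 (A = -2 + ((2373 - 6112) - 4514) = -2 + (-3739 - 4514) = -2 - 8253 = -8255)
(-11536 + A)/(-28053 + ((8203 - 2800)/(-58 + 2443) - 1*(-4562))) = (-11536 - 8255)/(-28053 + ((8203 - 2800)/(-58 + 2443) - 1*(-4562))) = -19791/(-28053 + (5403/2385 + 4562)) = -19791/(-28053 + (5403*(1/2385) + 4562)) = -19791/(-28053 + (1801/795 + 4562)) = -19791/(-28053 + 3628591/795) = -19791/(-18673544/795) = -19791*(-795/18673544) = 15733845/18673544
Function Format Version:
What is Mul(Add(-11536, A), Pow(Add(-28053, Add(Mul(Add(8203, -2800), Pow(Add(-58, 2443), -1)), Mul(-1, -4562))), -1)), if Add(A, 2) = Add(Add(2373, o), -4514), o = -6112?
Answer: Rational(15733845, 18673544) ≈ 0.84257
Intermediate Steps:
A = -8255 (A = Add(-2, Add(Add(2373, -6112), -4514)) = Add(-2, Add(-3739, -4514)) = Add(-2, -8253) = -8255)
Mul(Add(-11536, A), Pow(Add(-28053, Add(Mul(Add(8203, -2800), Pow(Add(-58, 2443), -1)), Mul(-1, -4562))), -1)) = Mul(Add(-11536, -8255), Pow(Add(-28053, Add(Mul(Add(8203, -2800), Pow(Add(-58, 2443), -1)), Mul(-1, -4562))), -1)) = Mul(-19791, Pow(Add(-28053, Add(Mul(5403, Pow(2385, -1)), 4562)), -1)) = Mul(-19791, Pow(Add(-28053, Add(Mul(5403, Rational(1, 2385)), 4562)), -1)) = Mul(-19791, Pow(Add(-28053, Add(Rational(1801, 795), 4562)), -1)) = Mul(-19791, Pow(Add(-28053, Rational(3628591, 795)), -1)) = Mul(-19791, Pow(Rational(-18673544, 795), -1)) = Mul(-19791, Rational(-795, 18673544)) = Rational(15733845, 18673544)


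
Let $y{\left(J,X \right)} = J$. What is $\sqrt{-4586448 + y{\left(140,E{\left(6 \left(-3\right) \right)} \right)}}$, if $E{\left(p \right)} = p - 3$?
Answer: $2 i \sqrt{1146577} \approx 2141.6 i$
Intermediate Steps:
$E{\left(p \right)} = -3 + p$
$\sqrt{-4586448 + y{\left(140,E{\left(6 \left(-3\right) \right)} \right)}} = \sqrt{-4586448 + 140} = \sqrt{-4586308} = 2 i \sqrt{1146577}$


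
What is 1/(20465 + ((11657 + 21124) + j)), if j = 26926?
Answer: 1/80172 ≈ 1.2473e-5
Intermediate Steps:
1/(20465 + ((11657 + 21124) + j)) = 1/(20465 + ((11657 + 21124) + 26926)) = 1/(20465 + (32781 + 26926)) = 1/(20465 + 59707) = 1/80172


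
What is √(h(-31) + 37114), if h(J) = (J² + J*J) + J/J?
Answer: √39037 ≈ 197.58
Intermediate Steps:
h(J) = 1 + 2*J² (h(J) = (J² + J²) + 1 = 2*J² + 1 = 1 + 2*J²)
√(h(-31) + 37114) = √((1 + 2*(-31)²) + 37114) = √((1 + 2*961) + 37114) = √((1 + 1922) + 37114) = √(1923 + 37114) = √39037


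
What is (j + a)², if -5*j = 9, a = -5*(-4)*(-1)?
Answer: 11881/25 ≈ 475.24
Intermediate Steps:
a = -20 (a = 20*(-1) = -20)
j = -9/5 (j = -⅕*9 = -9/5 ≈ -1.8000)
(j + a)² = (-9/5 - 20)² = (-109/5)² = 11881/25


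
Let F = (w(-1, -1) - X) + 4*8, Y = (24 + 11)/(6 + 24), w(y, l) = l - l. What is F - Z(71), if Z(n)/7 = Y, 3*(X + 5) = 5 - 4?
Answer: 57/2 ≈ 28.500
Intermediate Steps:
X = -14/3 (X = -5 + (5 - 4)/3 = -5 + (⅓)*1 = -5 + ⅓ = -14/3 ≈ -4.6667)
w(y, l) = 0
Y = 7/6 (Y = 35/30 = 35*(1/30) = 7/6 ≈ 1.1667)
Z(n) = 49/6 (Z(n) = 7*(7/6) = 49/6)
F = 110/3 (F = (0 - 1*(-14/3)) + 4*8 = (0 + 14/3) + 32 = 14/3 + 32 = 110/3 ≈ 36.667)
F - Z(71) = 110/3 - 1*49/6 = 110/3 - 49/6 = 57/2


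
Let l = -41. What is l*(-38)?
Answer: 1558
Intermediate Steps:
l*(-38) = -41*(-38) = 1558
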